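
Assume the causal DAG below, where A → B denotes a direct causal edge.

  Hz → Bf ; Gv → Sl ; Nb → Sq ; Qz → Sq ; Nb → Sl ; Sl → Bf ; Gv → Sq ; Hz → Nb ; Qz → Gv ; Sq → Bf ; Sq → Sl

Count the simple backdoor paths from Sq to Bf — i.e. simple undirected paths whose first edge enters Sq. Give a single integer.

6

A backdoor path from Sq to Bf is any simple undirected path whose first edge points into Sq (i.e. leaves Sq via a parent).
Parents of Sq: {Gv, Nb, Qz}.
Enumerating:
  P1: Sq <- Qz -> Gv -> Sl <- Nb <- Hz -> Bf
  P2: Sq <- Qz -> Gv -> Sl -> Bf
  P3: Sq <- Gv -> Sl <- Nb <- Hz -> Bf
  P4: Sq <- Gv -> Sl -> Bf
  P5: Sq <- Nb <- Hz -> Bf
  P6: Sq <- Nb -> Sl -> Bf
That exhausts the simple backdoor paths. Count: 6.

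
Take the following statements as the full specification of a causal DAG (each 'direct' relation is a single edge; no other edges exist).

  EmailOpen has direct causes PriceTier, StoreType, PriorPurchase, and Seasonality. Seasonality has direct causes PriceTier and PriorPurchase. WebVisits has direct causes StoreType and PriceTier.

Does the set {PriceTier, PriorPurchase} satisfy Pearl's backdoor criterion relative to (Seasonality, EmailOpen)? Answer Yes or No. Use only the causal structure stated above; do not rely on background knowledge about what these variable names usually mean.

Yes

Backdoor paths from Seasonality to EmailOpen (paths whose first edge points into Seasonality):
  P1: Seasonality <- PriceTier -> EmailOpen
  P2: Seasonality <- PriceTier -> WebVisits <- StoreType -> EmailOpen
  P3: Seasonality <- PriorPurchase -> EmailOpen
Condition 1 (no descendant of Seasonality in the set): holds — descendants of Seasonality are {EmailOpen}; none are in {PriceTier, PriorPurchase}.
Condition 2 (every backdoor path blocked by {PriceTier, PriorPurchase}):
  P1: blocked at fork node PriceTier ∈ conditioning set.
  P2: blocked at fork node PriceTier ∈ conditioning set.
  P3: blocked at fork node PriorPurchase ∈ conditioning set.
{PriceTier, PriorPurchase} satisfies the backdoor criterion.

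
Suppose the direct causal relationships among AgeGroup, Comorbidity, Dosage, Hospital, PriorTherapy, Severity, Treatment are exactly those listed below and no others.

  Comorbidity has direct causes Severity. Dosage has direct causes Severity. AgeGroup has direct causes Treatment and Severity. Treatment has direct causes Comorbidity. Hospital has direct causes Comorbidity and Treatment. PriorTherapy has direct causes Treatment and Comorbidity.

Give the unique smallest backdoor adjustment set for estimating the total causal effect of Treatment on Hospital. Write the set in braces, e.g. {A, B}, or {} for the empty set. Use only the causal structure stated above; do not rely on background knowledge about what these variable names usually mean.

{Comorbidity}

Variables eligible for adjustment (non-descendants of Treatment, excluding Treatment and Hospital): {Comorbidity, Dosage, Severity}.
Backdoor paths from Treatment to Hospital:
  P1: Treatment <- Comorbidity -> Hospital
The empty set is not sufficient: P1 (Treatment <- Comorbidity -> Hospital) has no collider blocking it and no conditioned non-collider, so it is open.
Try {Comorbidity}:
  P1: blocked at fork node Comorbidity ∈ conditioning set.
{Comorbidity} contains no descendant of Treatment and blocks every backdoor path.
No other singleton works — e.g. {Severity} leaves P1 open — so {Comorbidity} is the unique smallest valid adjustment set.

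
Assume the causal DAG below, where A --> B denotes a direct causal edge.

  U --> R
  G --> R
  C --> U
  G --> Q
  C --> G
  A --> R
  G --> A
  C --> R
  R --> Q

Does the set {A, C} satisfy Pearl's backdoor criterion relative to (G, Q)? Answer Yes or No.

Backdoor paths from G to Q (paths whose first edge points into G):
  P1: G <- C -> U -> R -> Q
  P2: G <- C -> R -> Q
Condition 1 (no descendant of G in the set): FAILS — A is a descendant of G.
Condition 2 (every backdoor path blocked by {A, C}):
  P1: blocked at fork node C ∈ conditioning set.
  P2: blocked at fork node C ∈ conditioning set.
{A, C} does not satisfy the backdoor criterion.

No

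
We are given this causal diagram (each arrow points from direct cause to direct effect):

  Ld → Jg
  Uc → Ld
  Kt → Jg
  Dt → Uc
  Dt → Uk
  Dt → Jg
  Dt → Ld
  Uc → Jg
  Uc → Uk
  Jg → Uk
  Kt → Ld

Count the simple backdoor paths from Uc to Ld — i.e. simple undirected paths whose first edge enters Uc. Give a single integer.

A backdoor path from Uc to Ld is any simple undirected path whose first edge points into Uc (i.e. leaves Uc via a parent).
Parents of Uc: {Dt}.
Enumerating:
  P1: Uc <- Dt -> Ld
  P2: Uc <- Dt -> Jg <- Kt -> Ld
  P3: Uc <- Dt -> Jg <- Ld
  P4: Uc <- Dt -> Uk <- Jg <- Kt -> Ld
  P5: Uc <- Dt -> Uk <- Jg <- Ld
That exhausts the simple backdoor paths. Count: 5.

5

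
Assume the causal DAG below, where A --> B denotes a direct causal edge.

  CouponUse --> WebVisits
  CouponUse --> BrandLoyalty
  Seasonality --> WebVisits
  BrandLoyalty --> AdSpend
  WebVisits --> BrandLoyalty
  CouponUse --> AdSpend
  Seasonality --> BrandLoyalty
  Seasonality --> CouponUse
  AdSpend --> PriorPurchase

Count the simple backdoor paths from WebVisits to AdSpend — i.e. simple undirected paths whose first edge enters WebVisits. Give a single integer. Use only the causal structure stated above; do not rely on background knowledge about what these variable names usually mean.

A backdoor path from WebVisits to AdSpend is any simple undirected path whose first edge points into WebVisits (i.e. leaves WebVisits via a parent).
Parents of WebVisits: {CouponUse, Seasonality}.
Enumerating:
  P1: WebVisits <- Seasonality -> CouponUse -> BrandLoyalty -> AdSpend
  P2: WebVisits <- Seasonality -> CouponUse -> AdSpend
  P3: WebVisits <- Seasonality -> BrandLoyalty <- CouponUse -> AdSpend
  P4: WebVisits <- Seasonality -> BrandLoyalty -> AdSpend
  P5: WebVisits <- CouponUse <- Seasonality -> BrandLoyalty -> AdSpend
  P6: WebVisits <- CouponUse -> BrandLoyalty -> AdSpend
  P7: WebVisits <- CouponUse -> AdSpend
That exhausts the simple backdoor paths. Count: 7.

7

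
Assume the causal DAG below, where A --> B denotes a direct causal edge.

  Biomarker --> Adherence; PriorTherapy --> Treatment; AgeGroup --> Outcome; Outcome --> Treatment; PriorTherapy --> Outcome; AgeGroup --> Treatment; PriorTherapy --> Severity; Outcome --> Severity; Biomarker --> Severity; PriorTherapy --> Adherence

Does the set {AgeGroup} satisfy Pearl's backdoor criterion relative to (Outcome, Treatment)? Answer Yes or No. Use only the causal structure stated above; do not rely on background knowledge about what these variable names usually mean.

No

Backdoor paths from Outcome to Treatment (paths whose first edge points into Outcome):
  P1: Outcome <- PriorTherapy -> Treatment
  P2: Outcome <- AgeGroup -> Treatment
Condition 1 (no descendant of Outcome in the set): holds — descendants of Outcome are {Severity, Treatment}; none are in {AgeGroup}.
Condition 2 (every backdoor path blocked by {AgeGroup}):
  P1: open — no interior node is in the conditioning set.
  P2: blocked at fork node AgeGroup ∈ conditioning set.
{AgeGroup} does not satisfy the backdoor criterion.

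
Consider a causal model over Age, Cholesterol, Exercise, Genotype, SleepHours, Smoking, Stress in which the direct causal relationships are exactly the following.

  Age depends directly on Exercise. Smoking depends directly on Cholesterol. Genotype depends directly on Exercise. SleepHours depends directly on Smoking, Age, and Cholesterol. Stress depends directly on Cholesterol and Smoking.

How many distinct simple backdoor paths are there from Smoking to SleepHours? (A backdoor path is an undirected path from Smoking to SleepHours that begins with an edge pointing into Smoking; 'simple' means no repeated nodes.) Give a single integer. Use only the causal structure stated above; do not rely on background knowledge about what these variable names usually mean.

A backdoor path from Smoking to SleepHours is any simple undirected path whose first edge points into Smoking (i.e. leaves Smoking via a parent).
Parents of Smoking: {Cholesterol}.
Enumerating:
  P1: Smoking <- Cholesterol -> SleepHours
That exhausts the simple backdoor paths. Count: 1.

1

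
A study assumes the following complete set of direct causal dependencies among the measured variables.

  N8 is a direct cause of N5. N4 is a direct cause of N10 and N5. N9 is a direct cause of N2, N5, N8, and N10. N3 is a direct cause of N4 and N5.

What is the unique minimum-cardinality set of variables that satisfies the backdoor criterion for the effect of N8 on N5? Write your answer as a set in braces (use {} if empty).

Variables eligible for adjustment (non-descendants of N8, excluding N8 and N5): {N10, N2, N3, N4, N9}.
Backdoor paths from N8 to N5:
  P1: N8 <- N9 -> N5
  P2: N8 <- N9 -> N10 <- N4 <- N3 -> N5
  P3: N8 <- N9 -> N10 <- N4 -> N5
The empty set is not sufficient: P1 (N8 <- N9 -> N5) has no collider blocking it and no conditioned non-collider, so it is open.
Try {N9}:
  P1: blocked at fork node N9 ∈ conditioning set.
  P2: blocked at fork node N9 ∈ conditioning set.
  P3: blocked at fork node N9 ∈ conditioning set.
{N9} contains no descendant of N8 and blocks every backdoor path.
No other singleton works — e.g. {N3} leaves P1 open — so {N9} is the unique smallest valid adjustment set.

{N9}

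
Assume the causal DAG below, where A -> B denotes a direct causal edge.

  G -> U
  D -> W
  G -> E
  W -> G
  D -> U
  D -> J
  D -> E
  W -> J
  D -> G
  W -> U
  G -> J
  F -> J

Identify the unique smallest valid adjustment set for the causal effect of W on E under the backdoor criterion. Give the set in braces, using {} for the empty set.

Variables eligible for adjustment (non-descendants of W, excluding W and E): {D, F}.
Backdoor paths from W to E:
  P1: W <- D -> G -> E
  P2: W <- D -> U <- G -> E
  P3: W <- D -> E
  P4: W <- D -> J <- G -> E
The empty set is not sufficient: P1 (W <- D -> G -> E) has no collider blocking it and no conditioned non-collider, so it is open.
Try {D}:
  P1: blocked at fork node D ∈ conditioning set.
  P2: blocked at fork node D ∈ conditioning set.
  P3: blocked at fork node D ∈ conditioning set.
  P4: blocked at fork node D ∈ conditioning set.
{D} contains no descendant of W and blocks every backdoor path.
No other singleton works — e.g. {F} leaves P1 open — so {D} is the unique smallest valid adjustment set.

{D}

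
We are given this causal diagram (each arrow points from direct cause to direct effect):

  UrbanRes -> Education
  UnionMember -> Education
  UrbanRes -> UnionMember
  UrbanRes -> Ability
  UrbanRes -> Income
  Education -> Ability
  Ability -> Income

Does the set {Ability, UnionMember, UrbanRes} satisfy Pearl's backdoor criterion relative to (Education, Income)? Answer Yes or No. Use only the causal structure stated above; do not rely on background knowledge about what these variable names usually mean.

Backdoor paths from Education to Income (paths whose first edge points into Education):
  P1: Education <- UrbanRes -> Ability -> Income
  P2: Education <- UrbanRes -> Income
  P3: Education <- UnionMember <- UrbanRes -> Ability -> Income
  P4: Education <- UnionMember <- UrbanRes -> Income
Condition 1 (no descendant of Education in the set): FAILS — Ability is a descendant of Education.
Condition 2 (every backdoor path blocked by {Ability, UnionMember, UrbanRes}):
  P1: blocked at fork node UrbanRes ∈ conditioning set.
  P2: blocked at fork node UrbanRes ∈ conditioning set.
  P3: blocked at chain node UnionMember ∈ conditioning set.
  P4: blocked at chain node UnionMember ∈ conditioning set.
{Ability, UnionMember, UrbanRes} does not satisfy the backdoor criterion.

No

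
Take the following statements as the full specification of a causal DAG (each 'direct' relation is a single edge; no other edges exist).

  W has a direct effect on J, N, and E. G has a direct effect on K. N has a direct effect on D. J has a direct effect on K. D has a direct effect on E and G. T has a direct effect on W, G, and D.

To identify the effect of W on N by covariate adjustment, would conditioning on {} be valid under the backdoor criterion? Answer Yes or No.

Yes

Backdoor paths from W to N (paths whose first edge points into W):
  P1: W <- T -> D <- N
  P2: W <- T -> G <- D <- N
Condition 1 (no descendant of W in the set): holds — descendants of W are {D, E, G, J, K, N}; none are in {}.
Condition 2 (every backdoor path blocked by {}):
  P1: blocked at collider D (neither it nor any descendant is in the conditioning set).
  P2: blocked at collider G (neither it nor any descendant is in the conditioning set).
{} satisfies the backdoor criterion.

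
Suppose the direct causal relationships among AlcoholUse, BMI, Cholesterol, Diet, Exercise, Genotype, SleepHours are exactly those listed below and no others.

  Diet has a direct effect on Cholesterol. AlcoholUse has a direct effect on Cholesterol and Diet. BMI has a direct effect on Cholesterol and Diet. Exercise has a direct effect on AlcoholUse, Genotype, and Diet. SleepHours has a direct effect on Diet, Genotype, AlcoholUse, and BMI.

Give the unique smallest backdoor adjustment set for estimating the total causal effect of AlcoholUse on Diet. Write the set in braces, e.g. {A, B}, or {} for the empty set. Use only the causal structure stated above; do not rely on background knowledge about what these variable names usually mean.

{Exercise, SleepHours}

Variables eligible for adjustment (non-descendants of AlcoholUse, excluding AlcoholUse and Diet): {BMI, Exercise, Genotype, SleepHours}.
Backdoor paths from AlcoholUse to Diet:
  P1: AlcoholUse <- Exercise -> Genotype <- SleepHours -> BMI -> Diet
  P2: AlcoholUse <- Exercise -> Genotype <- SleepHours -> BMI -> Cholesterol <- Diet
  P3: AlcoholUse <- Exercise -> Genotype <- SleepHours -> Diet
  P4: AlcoholUse <- Exercise -> Diet
  P5: AlcoholUse <- SleepHours -> Genotype <- Exercise -> Diet
  P6: AlcoholUse <- SleepHours -> BMI -> Diet
  P7: AlcoholUse <- SleepHours -> BMI -> Cholesterol <- Diet
  P8: AlcoholUse <- SleepHours -> Diet
The empty set is not sufficient: P4 (AlcoholUse <- Exercise -> Diet) has no collider blocking it and no conditioned non-collider, so it is open.
Try {Exercise, SleepHours}:
  P1: blocked at fork node Exercise ∈ conditioning set.
  P2: blocked at fork node Exercise ∈ conditioning set.
  P3: blocked at fork node Exercise ∈ conditioning set.
  P4: blocked at fork node Exercise ∈ conditioning set.
  P5: blocked at fork node SleepHours ∈ conditioning set.
  P6: blocked at fork node SleepHours ∈ conditioning set.
  P7: blocked at fork node SleepHours ∈ conditioning set.
  P8: blocked at fork node SleepHours ∈ conditioning set.
{Exercise, SleepHours} contains no descendant of AlcoholUse and blocks every backdoor path.
Every element of {Exercise, SleepHours} is needed (dropping Exercise leaves P4 open; dropping SleepHours leaves P6 open), so no proper subset is valid.
Among all size-2 subsets of the eligible variables, only {Exercise, SleepHours} blocks every backdoor path, so it is the unique smallest valid adjustment set.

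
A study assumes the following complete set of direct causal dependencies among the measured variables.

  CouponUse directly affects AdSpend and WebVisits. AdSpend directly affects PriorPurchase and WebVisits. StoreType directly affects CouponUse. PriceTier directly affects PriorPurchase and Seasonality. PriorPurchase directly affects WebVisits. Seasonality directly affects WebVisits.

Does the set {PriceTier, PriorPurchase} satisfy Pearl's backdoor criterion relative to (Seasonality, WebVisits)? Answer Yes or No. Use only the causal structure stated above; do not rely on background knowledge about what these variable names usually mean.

Backdoor paths from Seasonality to WebVisits (paths whose first edge points into Seasonality):
  P1: Seasonality <- PriceTier -> PriorPurchase <- AdSpend <- CouponUse -> WebVisits
  P2: Seasonality <- PriceTier -> PriorPurchase <- AdSpend -> WebVisits
  P3: Seasonality <- PriceTier -> PriorPurchase -> WebVisits
Condition 1 (no descendant of Seasonality in the set): holds — descendants of Seasonality are {WebVisits}; none are in {PriceTier, PriorPurchase}.
Condition 2 (every backdoor path blocked by {PriceTier, PriorPurchase}):
  P1: blocked at fork node PriceTier ∈ conditioning set.
  P2: blocked at fork node PriceTier ∈ conditioning set.
  P3: blocked at fork node PriceTier ∈ conditioning set.
{PriceTier, PriorPurchase} satisfies the backdoor criterion.

Yes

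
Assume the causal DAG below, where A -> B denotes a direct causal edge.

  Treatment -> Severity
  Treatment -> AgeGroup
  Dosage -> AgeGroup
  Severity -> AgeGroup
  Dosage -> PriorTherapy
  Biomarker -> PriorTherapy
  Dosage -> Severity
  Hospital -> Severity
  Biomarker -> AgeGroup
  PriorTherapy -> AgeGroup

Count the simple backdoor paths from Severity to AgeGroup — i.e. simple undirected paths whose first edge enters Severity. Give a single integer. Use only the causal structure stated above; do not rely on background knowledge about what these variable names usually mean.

4

A backdoor path from Severity to AgeGroup is any simple undirected path whose first edge points into Severity (i.e. leaves Severity via a parent).
Parents of Severity: {Dosage, Hospital, Treatment}.
Enumerating:
  P1: Severity <- Dosage -> PriorTherapy <- Biomarker -> AgeGroup
  P2: Severity <- Dosage -> PriorTherapy -> AgeGroup
  P3: Severity <- Dosage -> AgeGroup
  P4: Severity <- Treatment -> AgeGroup
That exhausts the simple backdoor paths. Count: 4.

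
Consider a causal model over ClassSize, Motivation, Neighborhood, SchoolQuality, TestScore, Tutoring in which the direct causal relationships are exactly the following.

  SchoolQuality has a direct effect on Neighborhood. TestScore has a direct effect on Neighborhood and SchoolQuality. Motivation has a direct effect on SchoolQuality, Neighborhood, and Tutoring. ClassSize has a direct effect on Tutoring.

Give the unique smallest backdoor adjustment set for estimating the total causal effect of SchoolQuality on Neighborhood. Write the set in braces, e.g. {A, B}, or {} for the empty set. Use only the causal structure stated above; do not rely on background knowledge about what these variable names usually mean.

Variables eligible for adjustment (non-descendants of SchoolQuality, excluding SchoolQuality and Neighborhood): {ClassSize, Motivation, TestScore, Tutoring}.
Backdoor paths from SchoolQuality to Neighborhood:
  P1: SchoolQuality <- Motivation -> Neighborhood
  P2: SchoolQuality <- TestScore -> Neighborhood
The empty set is not sufficient: P1 (SchoolQuality <- Motivation -> Neighborhood) has no collider blocking it and no conditioned non-collider, so it is open.
Try {Motivation, TestScore}:
  P1: blocked at fork node Motivation ∈ conditioning set.
  P2: blocked at fork node TestScore ∈ conditioning set.
{Motivation, TestScore} contains no descendant of SchoolQuality and blocks every backdoor path.
Every element of {Motivation, TestScore} is needed (dropping Motivation leaves P1 open; dropping TestScore leaves P2 open), so no proper subset is valid.
Among all size-2 subsets of the eligible variables, only {Motivation, TestScore} blocks every backdoor path, so it is the unique smallest valid adjustment set.

{Motivation, TestScore}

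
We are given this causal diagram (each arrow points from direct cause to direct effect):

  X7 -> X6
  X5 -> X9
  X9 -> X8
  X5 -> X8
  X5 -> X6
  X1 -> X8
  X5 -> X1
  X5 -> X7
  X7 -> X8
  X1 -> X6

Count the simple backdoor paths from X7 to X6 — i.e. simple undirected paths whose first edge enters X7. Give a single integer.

A backdoor path from X7 to X6 is any simple undirected path whose first edge points into X7 (i.e. leaves X7 via a parent).
Parents of X7: {X5}.
Enumerating:
  P1: X7 <- X5 -> X9 -> X8 <- X1 -> X6
  P2: X7 <- X5 -> X1 -> X6
  P3: X7 <- X5 -> X8 <- X1 -> X6
  P4: X7 <- X5 -> X6
That exhausts the simple backdoor paths. Count: 4.

4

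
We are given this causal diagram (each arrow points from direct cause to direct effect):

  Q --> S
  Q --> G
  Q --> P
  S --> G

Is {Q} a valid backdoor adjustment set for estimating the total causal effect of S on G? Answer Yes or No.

Yes

Backdoor paths from S to G (paths whose first edge points into S):
  P1: S <- Q -> G
Condition 1 (no descendant of S in the set): holds — descendants of S are {G}; none are in {Q}.
Condition 2 (every backdoor path blocked by {Q}):
  P1: blocked at fork node Q ∈ conditioning set.
{Q} satisfies the backdoor criterion.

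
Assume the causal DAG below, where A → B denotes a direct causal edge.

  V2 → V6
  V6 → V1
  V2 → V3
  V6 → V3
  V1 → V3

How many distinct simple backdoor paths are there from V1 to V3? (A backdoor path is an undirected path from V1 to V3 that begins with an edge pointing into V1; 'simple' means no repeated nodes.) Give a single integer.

A backdoor path from V1 to V3 is any simple undirected path whose first edge points into V1 (i.e. leaves V1 via a parent).
Parents of V1: {V6}.
Enumerating:
  P1: V1 <- V6 <- V2 -> V3
  P2: V1 <- V6 -> V3
That exhausts the simple backdoor paths. Count: 2.

2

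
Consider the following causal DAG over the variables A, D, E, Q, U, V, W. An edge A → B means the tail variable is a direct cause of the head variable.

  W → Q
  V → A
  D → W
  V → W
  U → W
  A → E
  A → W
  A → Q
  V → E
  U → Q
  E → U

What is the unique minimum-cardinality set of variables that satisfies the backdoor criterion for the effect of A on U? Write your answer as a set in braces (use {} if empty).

{V}

Variables eligible for adjustment (non-descendants of A, excluding A and U): {D, V}.
Backdoor paths from A to U:
  P1: A <- V -> E -> U
  P2: A <- V -> W <- U
  P3: A <- V -> W -> Q <- U
The empty set is not sufficient: P1 (A <- V -> E -> U) has no collider blocking it and no conditioned non-collider, so it is open.
Try {V}:
  P1: blocked at fork node V ∈ conditioning set.
  P2: blocked at fork node V ∈ conditioning set.
  P3: blocked at fork node V ∈ conditioning set.
{V} contains no descendant of A and blocks every backdoor path.
No other singleton works — e.g. {D} leaves P1 open — so {V} is the unique smallest valid adjustment set.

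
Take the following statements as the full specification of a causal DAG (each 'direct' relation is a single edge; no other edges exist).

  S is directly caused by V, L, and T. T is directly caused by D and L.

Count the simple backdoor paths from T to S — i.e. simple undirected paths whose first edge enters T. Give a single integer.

1

A backdoor path from T to S is any simple undirected path whose first edge points into T (i.e. leaves T via a parent).
Parents of T: {D, L}.
Enumerating:
  P1: T <- L -> S
That exhausts the simple backdoor paths. Count: 1.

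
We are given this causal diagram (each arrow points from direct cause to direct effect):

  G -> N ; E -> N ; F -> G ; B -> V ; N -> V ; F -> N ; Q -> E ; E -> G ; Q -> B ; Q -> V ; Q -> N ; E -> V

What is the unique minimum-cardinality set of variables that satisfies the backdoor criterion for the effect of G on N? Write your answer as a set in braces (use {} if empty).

Variables eligible for adjustment (non-descendants of G, excluding G and N): {B, E, F, Q}.
Backdoor paths from G to N:
  P1: G <- E <- Q -> B -> V <- N
  P2: G <- E <- Q -> N
  P3: G <- E <- Q -> V <- N
  P4: G <- E -> N
  P5: G <- E -> V <- Q -> N
  P6: G <- E -> V <- B <- Q -> N
  P7: G <- E -> V <- N
  P8: G <- F -> N
The empty set is not sufficient: P2 (G <- E <- Q -> N) has no collider blocking it and no conditioned non-collider, so it is open.
Try {E, F}:
  P1: blocked at chain node E ∈ conditioning set.
  P2: blocked at chain node E ∈ conditioning set.
  P3: blocked at chain node E ∈ conditioning set.
  P4: blocked at fork node E ∈ conditioning set.
  P5: blocked at fork node E ∈ conditioning set.
  P6: blocked at fork node E ∈ conditioning set.
  P7: blocked at fork node E ∈ conditioning set.
  P8: blocked at fork node F ∈ conditioning set.
{E, F} contains no descendant of G and blocks every backdoor path.
Every element of {E, F} is needed (dropping E leaves P2 open; dropping F leaves P8 open), so no proper subset is valid.
Among all size-2 subsets of the eligible variables, only {E, F} blocks every backdoor path, so it is the unique smallest valid adjustment set.

{E, F}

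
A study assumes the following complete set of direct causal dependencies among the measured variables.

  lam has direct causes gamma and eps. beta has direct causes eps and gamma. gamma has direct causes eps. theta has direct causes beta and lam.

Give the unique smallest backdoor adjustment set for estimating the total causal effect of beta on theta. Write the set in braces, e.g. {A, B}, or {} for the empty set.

{lam}

Variables eligible for adjustment (non-descendants of beta, excluding beta and theta): {eps, gamma, lam}.
Backdoor paths from beta to theta:
  P1: beta <- eps -> gamma -> lam -> theta
  P2: beta <- eps -> lam -> theta
  P3: beta <- gamma <- eps -> lam -> theta
  P4: beta <- gamma -> lam -> theta
The empty set is not sufficient: P1 (beta <- eps -> gamma -> lam -> theta) has no collider blocking it and no conditioned non-collider, so it is open.
Try {lam}:
  P1: blocked at chain node lam ∈ conditioning set.
  P2: blocked at chain node lam ∈ conditioning set.
  P3: blocked at chain node lam ∈ conditioning set.
  P4: blocked at chain node lam ∈ conditioning set.
{lam} contains no descendant of beta and blocks every backdoor path.
No other singleton works — e.g. {eps} leaves P4 open — so {lam} is the unique smallest valid adjustment set.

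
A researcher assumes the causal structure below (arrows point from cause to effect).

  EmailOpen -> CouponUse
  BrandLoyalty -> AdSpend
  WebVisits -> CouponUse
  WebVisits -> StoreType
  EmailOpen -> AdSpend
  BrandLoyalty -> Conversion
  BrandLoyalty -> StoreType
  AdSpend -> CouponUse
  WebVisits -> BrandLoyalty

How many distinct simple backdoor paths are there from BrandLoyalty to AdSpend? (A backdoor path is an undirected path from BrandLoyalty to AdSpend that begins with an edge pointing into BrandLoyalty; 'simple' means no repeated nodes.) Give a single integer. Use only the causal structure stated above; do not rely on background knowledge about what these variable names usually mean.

A backdoor path from BrandLoyalty to AdSpend is any simple undirected path whose first edge points into BrandLoyalty (i.e. leaves BrandLoyalty via a parent).
Parents of BrandLoyalty: {WebVisits}.
Enumerating:
  P1: BrandLoyalty <- WebVisits -> CouponUse <- EmailOpen -> AdSpend
  P2: BrandLoyalty <- WebVisits -> CouponUse <- AdSpend
That exhausts the simple backdoor paths. Count: 2.

2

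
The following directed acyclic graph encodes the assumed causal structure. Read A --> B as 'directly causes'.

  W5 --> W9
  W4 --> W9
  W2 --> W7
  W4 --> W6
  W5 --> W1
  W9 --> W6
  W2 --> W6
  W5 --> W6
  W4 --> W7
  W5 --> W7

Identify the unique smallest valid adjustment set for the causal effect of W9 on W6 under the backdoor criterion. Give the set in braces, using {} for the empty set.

Variables eligible for adjustment (non-descendants of W9, excluding W9 and W6): {W1, W2, W4, W5, W7}.
Backdoor paths from W9 to W6:
  P1: W9 <- W5 -> W7 <- W2 -> W6
  P2: W9 <- W5 -> W7 <- W4 -> W6
  P3: W9 <- W5 -> W6
  P4: W9 <- W4 -> W7 <- W5 -> W6
  P5: W9 <- W4 -> W7 <- W2 -> W6
  P6: W9 <- W4 -> W6
The empty set is not sufficient: P3 (W9 <- W5 -> W6) has no collider blocking it and no conditioned non-collider, so it is open.
Try {W4, W5}:
  P1: blocked at fork node W5 ∈ conditioning set.
  P2: blocked at fork node W5 ∈ conditioning set.
  P3: blocked at fork node W5 ∈ conditioning set.
  P4: blocked at fork node W4 ∈ conditioning set.
  P5: blocked at fork node W4 ∈ conditioning set.
  P6: blocked at fork node W4 ∈ conditioning set.
{W4, W5} contains no descendant of W9 and blocks every backdoor path.
Every element of {W4, W5} is needed (dropping W4 leaves P6 open; dropping W5 leaves P3 open), so no proper subset is valid.
Among all size-2 subsets of the eligible variables, only {W4, W5} blocks every backdoor path, so it is the unique smallest valid adjustment set.

{W4, W5}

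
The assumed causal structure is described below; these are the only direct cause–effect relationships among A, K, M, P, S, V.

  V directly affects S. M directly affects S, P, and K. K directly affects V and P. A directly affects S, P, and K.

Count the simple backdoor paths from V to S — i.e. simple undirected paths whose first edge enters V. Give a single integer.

A backdoor path from V to S is any simple undirected path whose first edge points into V (i.e. leaves V via a parent).
Parents of V: {K}.
Enumerating:
  P1: V <- K <- M -> P <- A -> S
  P2: V <- K <- M -> S
  P3: V <- K <- A -> P <- M -> S
  P4: V <- K <- A -> S
  P5: V <- K -> P <- M -> S
  P6: V <- K -> P <- A -> S
That exhausts the simple backdoor paths. Count: 6.

6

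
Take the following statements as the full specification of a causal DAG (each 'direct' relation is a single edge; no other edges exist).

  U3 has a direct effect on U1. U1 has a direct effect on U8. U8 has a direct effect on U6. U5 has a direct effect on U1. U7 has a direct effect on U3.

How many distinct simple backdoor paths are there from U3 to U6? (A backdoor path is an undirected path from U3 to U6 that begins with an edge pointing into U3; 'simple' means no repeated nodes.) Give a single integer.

A backdoor path from U3 to U6 is any simple undirected path whose first edge points into U3 (i.e. leaves U3 via a parent).
Parents of U3: {U7}.
No simple path from any parent of U3 reaches U6 without revisiting U3, so there are no backdoor paths.

0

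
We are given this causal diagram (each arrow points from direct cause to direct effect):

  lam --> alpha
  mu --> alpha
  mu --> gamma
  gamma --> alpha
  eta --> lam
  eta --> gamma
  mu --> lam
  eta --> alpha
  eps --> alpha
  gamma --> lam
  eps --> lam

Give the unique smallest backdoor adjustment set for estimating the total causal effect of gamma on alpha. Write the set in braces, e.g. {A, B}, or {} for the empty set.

{eta, mu}

Variables eligible for adjustment (non-descendants of gamma, excluding gamma and alpha): {eps, eta, mu}.
Backdoor paths from gamma to alpha:
  P1: gamma <- eta -> lam <- mu -> alpha
  P2: gamma <- eta -> lam <- eps -> alpha
  P3: gamma <- eta -> lam -> alpha
  P4: gamma <- eta -> alpha
  P5: gamma <- mu -> lam <- eta -> alpha
  P6: gamma <- mu -> lam <- eps -> alpha
  P7: gamma <- mu -> lam -> alpha
  P8: gamma <- mu -> alpha
The empty set is not sufficient: P3 (gamma <- eta -> lam -> alpha) has no collider blocking it and no conditioned non-collider, so it is open.
Try {eta, mu}:
  P1: blocked at fork node eta ∈ conditioning set.
  P2: blocked at fork node eta ∈ conditioning set.
  P3: blocked at fork node eta ∈ conditioning set.
  P4: blocked at fork node eta ∈ conditioning set.
  P5: blocked at fork node mu ∈ conditioning set.
  P6: blocked at fork node mu ∈ conditioning set.
  P7: blocked at fork node mu ∈ conditioning set.
  P8: blocked at fork node mu ∈ conditioning set.
{eta, mu} contains no descendant of gamma and blocks every backdoor path.
Every element of {eta, mu} is needed (dropping eta leaves P3 open; dropping mu leaves P7 open), so no proper subset is valid.
Among all size-2 subsets of the eligible variables, only {eta, mu} blocks every backdoor path, so it is the unique smallest valid adjustment set.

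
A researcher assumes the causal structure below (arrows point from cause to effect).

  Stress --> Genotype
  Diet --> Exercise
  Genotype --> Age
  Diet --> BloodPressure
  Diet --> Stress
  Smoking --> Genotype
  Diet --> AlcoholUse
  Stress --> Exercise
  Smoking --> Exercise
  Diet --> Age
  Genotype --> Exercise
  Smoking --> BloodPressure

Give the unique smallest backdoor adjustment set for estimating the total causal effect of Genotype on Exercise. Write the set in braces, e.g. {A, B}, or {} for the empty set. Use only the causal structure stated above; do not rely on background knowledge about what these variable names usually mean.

Variables eligible for adjustment (non-descendants of Genotype, excluding Genotype and Exercise): {AlcoholUse, BloodPressure, Diet, Smoking, Stress}.
Backdoor paths from Genotype to Exercise:
  P1: Genotype <- Smoking -> BloodPressure <- Diet -> Stress -> Exercise
  P2: Genotype <- Smoking -> BloodPressure <- Diet -> Exercise
  P3: Genotype <- Smoking -> Exercise
  P4: Genotype <- Stress <- Diet -> BloodPressure <- Smoking -> Exercise
  P5: Genotype <- Stress <- Diet -> Exercise
  P6: Genotype <- Stress -> Exercise
The empty set is not sufficient: P3 (Genotype <- Smoking -> Exercise) has no collider blocking it and no conditioned non-collider, so it is open.
Try {Smoking, Stress}:
  P1: blocked at fork node Smoking ∈ conditioning set.
  P2: blocked at fork node Smoking ∈ conditioning set.
  P3: blocked at fork node Smoking ∈ conditioning set.
  P4: blocked at chain node Stress ∈ conditioning set.
  P5: blocked at chain node Stress ∈ conditioning set.
  P6: blocked at fork node Stress ∈ conditioning set.
{Smoking, Stress} contains no descendant of Genotype and blocks every backdoor path.
Every element of {Smoking, Stress} is needed (dropping Smoking leaves P3 open; dropping Stress leaves P5 open), so no proper subset is valid.
Among all size-2 subsets of the eligible variables, only {Smoking, Stress} blocks every backdoor path, so it is the unique smallest valid adjustment set.

{Smoking, Stress}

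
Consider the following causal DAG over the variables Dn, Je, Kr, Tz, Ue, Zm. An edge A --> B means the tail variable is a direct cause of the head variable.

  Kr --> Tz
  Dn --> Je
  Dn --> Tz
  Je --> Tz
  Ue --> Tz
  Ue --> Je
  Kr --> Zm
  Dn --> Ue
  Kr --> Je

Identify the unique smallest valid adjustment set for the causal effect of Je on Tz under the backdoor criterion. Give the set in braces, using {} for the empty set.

Variables eligible for adjustment (non-descendants of Je, excluding Je and Tz): {Dn, Kr, Ue, Zm}.
Backdoor paths from Je to Tz:
  P1: Je <- Dn -> Ue -> Tz
  P2: Je <- Dn -> Tz
  P3: Je <- Ue <- Dn -> Tz
  P4: Je <- Ue -> Tz
  P5: Je <- Kr -> Tz
The empty set is not sufficient: P1 (Je <- Dn -> Ue -> Tz) has no collider blocking it and no conditioned non-collider, so it is open.
Try {Dn, Kr, Ue}:
  P1: blocked at fork node Dn ∈ conditioning set.
  P2: blocked at fork node Dn ∈ conditioning set.
  P3: blocked at chain node Ue ∈ conditioning set.
  P4: blocked at fork node Ue ∈ conditioning set.
  P5: blocked at fork node Kr ∈ conditioning set.
{Dn, Kr, Ue} contains no descendant of Je and blocks every backdoor path.
Every element of {Dn, Kr, Ue} is needed (dropping Dn leaves P2 open; dropping Kr leaves P5 open; dropping Ue leaves P4 open), so no proper subset is valid.
Among all size-3 subsets of the eligible variables, only {Dn, Kr, Ue} blocks every backdoor path, so it is the unique smallest valid adjustment set.

{Dn, Kr, Ue}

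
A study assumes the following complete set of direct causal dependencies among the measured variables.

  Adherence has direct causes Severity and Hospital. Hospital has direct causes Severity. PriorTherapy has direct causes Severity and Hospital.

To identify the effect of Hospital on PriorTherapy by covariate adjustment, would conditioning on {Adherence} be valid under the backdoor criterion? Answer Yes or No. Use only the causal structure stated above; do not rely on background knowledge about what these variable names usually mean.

No

Backdoor paths from Hospital to PriorTherapy (paths whose first edge points into Hospital):
  P1: Hospital <- Severity -> PriorTherapy
Condition 1 (no descendant of Hospital in the set): FAILS — Adherence is a descendant of Hospital.
Condition 2 (every backdoor path blocked by {Adherence}):
  P1: open — no interior node is in the conditioning set.
{Adherence} does not satisfy the backdoor criterion.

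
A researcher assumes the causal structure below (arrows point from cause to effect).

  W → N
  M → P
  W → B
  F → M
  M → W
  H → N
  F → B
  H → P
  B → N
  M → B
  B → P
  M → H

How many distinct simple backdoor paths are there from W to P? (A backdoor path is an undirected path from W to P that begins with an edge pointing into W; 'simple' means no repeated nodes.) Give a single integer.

A backdoor path from W to P is any simple undirected path whose first edge points into W (i.e. leaves W via a parent).
Parents of W: {M}.
Enumerating:
  P1: W <- M <- F -> B -> N <- H -> P
  P2: W <- M <- F -> B -> P
  P3: W <- M -> B -> N <- H -> P
  P4: W <- M -> B -> P
  P5: W <- M -> H -> N <- B -> P
  P6: W <- M -> H -> P
  P7: W <- M -> P
That exhausts the simple backdoor paths. Count: 7.

7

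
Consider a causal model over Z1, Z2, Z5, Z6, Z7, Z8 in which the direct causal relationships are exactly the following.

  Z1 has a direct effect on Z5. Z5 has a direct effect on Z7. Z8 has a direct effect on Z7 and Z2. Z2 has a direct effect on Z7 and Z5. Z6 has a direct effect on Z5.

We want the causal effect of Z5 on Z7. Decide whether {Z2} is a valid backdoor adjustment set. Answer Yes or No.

Backdoor paths from Z5 to Z7 (paths whose first edge points into Z5):
  P1: Z5 <- Z2 <- Z8 -> Z7
  P2: Z5 <- Z2 -> Z7
Condition 1 (no descendant of Z5 in the set): holds — descendants of Z5 are {Z7}; none are in {Z2}.
Condition 2 (every backdoor path blocked by {Z2}):
  P1: blocked at chain node Z2 ∈ conditioning set.
  P2: blocked at fork node Z2 ∈ conditioning set.
{Z2} satisfies the backdoor criterion.

Yes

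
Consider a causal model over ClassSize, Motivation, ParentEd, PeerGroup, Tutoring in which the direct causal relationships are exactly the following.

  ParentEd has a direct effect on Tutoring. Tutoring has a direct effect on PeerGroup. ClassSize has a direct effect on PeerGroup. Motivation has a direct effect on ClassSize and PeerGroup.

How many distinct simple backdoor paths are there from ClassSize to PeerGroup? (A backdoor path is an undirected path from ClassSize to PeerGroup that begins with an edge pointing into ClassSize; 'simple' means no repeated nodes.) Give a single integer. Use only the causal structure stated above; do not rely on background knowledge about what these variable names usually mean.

A backdoor path from ClassSize to PeerGroup is any simple undirected path whose first edge points into ClassSize (i.e. leaves ClassSize via a parent).
Parents of ClassSize: {Motivation}.
Enumerating:
  P1: ClassSize <- Motivation -> PeerGroup
That exhausts the simple backdoor paths. Count: 1.

1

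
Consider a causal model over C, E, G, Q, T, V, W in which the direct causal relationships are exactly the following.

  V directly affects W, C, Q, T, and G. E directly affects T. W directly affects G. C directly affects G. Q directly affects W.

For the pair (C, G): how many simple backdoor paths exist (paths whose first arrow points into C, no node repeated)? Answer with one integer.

3

A backdoor path from C to G is any simple undirected path whose first edge points into C (i.e. leaves C via a parent).
Parents of C: {V}.
Enumerating:
  P1: C <- V -> Q -> W -> G
  P2: C <- V -> W -> G
  P3: C <- V -> G
That exhausts the simple backdoor paths. Count: 3.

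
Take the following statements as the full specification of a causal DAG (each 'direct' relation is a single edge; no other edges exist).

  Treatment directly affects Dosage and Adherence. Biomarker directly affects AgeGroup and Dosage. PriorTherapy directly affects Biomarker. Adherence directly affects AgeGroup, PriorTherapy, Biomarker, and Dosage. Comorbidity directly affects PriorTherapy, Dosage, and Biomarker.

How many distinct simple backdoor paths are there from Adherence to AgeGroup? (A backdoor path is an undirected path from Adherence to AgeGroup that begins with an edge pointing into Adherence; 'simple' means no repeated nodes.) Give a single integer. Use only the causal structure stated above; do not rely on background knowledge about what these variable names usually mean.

3

A backdoor path from Adherence to AgeGroup is any simple undirected path whose first edge points into Adherence (i.e. leaves Adherence via a parent).
Parents of Adherence: {Treatment}.
Enumerating:
  P1: Adherence <- Treatment -> Dosage <- Comorbidity -> PriorTherapy -> Biomarker -> AgeGroup
  P2: Adherence <- Treatment -> Dosage <- Comorbidity -> Biomarker -> AgeGroup
  P3: Adherence <- Treatment -> Dosage <- Biomarker -> AgeGroup
That exhausts the simple backdoor paths. Count: 3.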